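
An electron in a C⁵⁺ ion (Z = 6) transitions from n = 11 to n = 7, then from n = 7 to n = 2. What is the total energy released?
118.403 eV

The energy levels of C⁵⁺ are E_n = -13.6057 × 6² / n² eV.

First transition (11 → 7):
ΔE₁ = |E_7 - E_11|
ΔE₁ = |-9.996024490 - (-4.047976860)| = 5.948048 eV

Second transition (7 → 2):
ΔE₂ = |E_2 - E_7|
ΔE₂ = |-122.451300000 - (-9.996024490)| = 112.455276 eV

Total energy released:
E_total = ΔE₁ + ΔE₂ = 5.948048 + 112.455276 = 118.403 eV

Note: This equals the direct transition 11 → 2: 118.403 eV ✓
Energy is conserved regardless of the path taken.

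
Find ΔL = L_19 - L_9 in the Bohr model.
1.05e-33 J·s (or 10ℏ)

In the Bohr model, L_n = nℏ where ℏ = 1.0546e-34 J·s.

L_19 = 19ℏ = 2.0037e-33 J·s
L_9 = 9ℏ = 9.4914e-34 J·s

ΔL = L_19 - L_9 = (19 - 9)ℏ = 10ℏ
ΔL = 10 × 1.0546e-34 J·s = 1.05e-33 J·s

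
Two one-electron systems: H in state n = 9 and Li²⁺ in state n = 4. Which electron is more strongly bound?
Li²⁺ at n = 4 (E = -7.653206 eV)

Using E_n = -13.6057 Z² / n² eV:

H (Z = 1) at n = 9:
E = -13.6057 × 1² / 9² = -13.6057 × 1 / 81 = -0.167971605 eV

Li²⁺ (Z = 3) at n = 4:
E = -13.6057 × 3² / 4² = -13.6057 × 9 / 16 = -7.653206250 eV

Since -7.653206250 eV < -0.167971605 eV,
Li²⁺ at n = 4 is more tightly bound (requires more energy to ionize).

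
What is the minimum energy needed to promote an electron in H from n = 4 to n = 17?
0.8033 eV

The energy levels of a hydrogen-like atom are E_n = -13.6057 eV / n².

Energy at n = 4: E_4 = -13.6057 / 4² = -0.8503563 eV
Energy at n = 17: E_17 = -13.6057 / 17² = -0.0470785 eV

The excitation energy is the difference:
ΔE = E_17 - E_4
ΔE = -0.0470785 - (-0.8503563)
ΔE = 0.8033 eV

Since this is positive, energy must be absorbed (photon absorption).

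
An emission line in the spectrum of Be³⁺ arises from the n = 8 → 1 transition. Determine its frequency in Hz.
5.18e+16 Hz

First, find the transition energy:
E_8 = -13.6057 × 4² / 8² = -3.40142500 eV
E_1 = -13.6057 × 4² / 1² = -217.69120000 eV
|ΔE| = |E_1 - E_8| = 214.28977500 eV

Convert to Joules: E = 214.28977500 eV × (1.602177 × 10⁻¹⁹ J/eV) = 3.4333e-17 J

Using E = hf:
f = E/h = 3.4333e-17 J / (6.62607 × 10⁻³⁴ J·s)
f = 5.18e+16 Hz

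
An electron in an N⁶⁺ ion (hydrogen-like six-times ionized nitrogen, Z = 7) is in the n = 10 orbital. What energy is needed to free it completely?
6.667 eV

The ionization energy is the energy needed to remove the electron completely (n → ∞).

For a hydrogen-like ion with Z = 7, E_n = -13.6057 Z² / n² eV.

At n = 10: E_10 = -13.6057 × 7² / 10² = -6.666793 eV
At n = ∞: E_∞ = 0 eV

Ionization energy = E_∞ - E_10 = 0 - (-6.666793) = 6.666793 eV
Ionization energy ≈ 6.667 eV

This is also called the binding energy of the electron in state n = 10.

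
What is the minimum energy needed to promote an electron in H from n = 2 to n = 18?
3.359432 eV

The energy levels of a hydrogen-like atom are E_n = -13.6057 eV / n².

Energy at n = 2: E_2 = -13.6057 / 2² = -3.401425000 eV
Energy at n = 18: E_18 = -13.6057 / 18² = -0.041992901 eV

The excitation energy is the difference:
ΔE = E_18 - E_2
ΔE = -0.041992901 - (-3.401425000)
ΔE = 3.359432 eV

Since this is positive, energy must be absorbed (photon absorption).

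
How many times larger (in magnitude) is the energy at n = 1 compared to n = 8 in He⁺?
64.000

Using E_n = -13.6057 Z² / n² eV with Z = 2:

E_1 = -13.6057 × 2² / 1² = -54.4228 / 1 = -54.422800000 eV
E_8 = -13.6057 × 2² / 8² = -54.4228 / 64 = -0.850356250 eV

The ratio is:
E_1/E_8 = (-54.422800000) / (-0.850356250)
E_1/E_8 = (-54.4228/1) / (-54.4228/64)
E_1/E_8 = 64/1
E_1/E_8 = 64.000
(Note: the Z² factors cancel in the ratio.)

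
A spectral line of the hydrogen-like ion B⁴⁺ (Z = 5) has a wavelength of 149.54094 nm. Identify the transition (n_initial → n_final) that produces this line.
n = 8 → n = 5

First, find the photon energy from the wavelength (hc = 1239.84 eV·nm):
E = hc/λ = 1239.84 eV·nm / 149.54094 nm = 8.2909737 eV

The energy levels of B⁴⁺ satisfy E_n = -13.6057 × 5² / n² eV, so an emission n_i → n_f releases
ΔE = 13.6057 × 5² × (1/n_f² − 1/n_i²) eV.

Setting ΔE equal to the photon energy:
1/n_f² − 1/n_i² = 8.2909737 / (13.6057 × 5²) = 0.024375001

Since 1/n_i² must be positive, we need 1/n_f² > 0.024375001, i.e. n_f ≤ 6. For each allowed n_f, solve n_i = (1/n_f² − 0.024375001)^(−1/2) and check whether it is a whole number:
  n_f = 1: 1/n_i² = 1.000000000 − 0.024375001 = 0.975624999 → n_i = 1.012  (not an integer) ✗
  n_f = 2: 1/n_i² = 0.250000000 − 0.024375001 = 0.225624999 → n_i = 2.105  (not an integer) ✗
  n_f = 3: 1/n_i² = 0.111111111 − 0.024375001 = 0.086736110 → n_i = 3.395  (not an integer) ✗
  n_f = 4: 1/n_i² = 0.062500000 − 0.024375001 = 0.038124999 → n_i = 5.121  (not an integer) ✗
  n_f = 5: 1/n_i² = 0.040000000 − 0.024375001 = 0.015624999 → n_i = 8.000  → integer, n_i = 8 ✓
  n_f = 6: 1/n_i² = 0.027777778 − 0.024375001 = 0.003402777 → n_i = 17.143  (not an integer) ✗

Only n_f = 5 gives an integer upper level, n_i = 8.

The transition is from n = 8 to n = 5 (emission).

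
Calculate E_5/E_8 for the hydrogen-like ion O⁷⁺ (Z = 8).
2.56000

Using E_n = -13.6057 Z² / n² eV with Z = 8:

E_5 = -13.6057 × 8² / 5² = -870.7648 / 25 = -34.83059200000 eV
E_8 = -13.6057 × 8² / 8² = -870.7648 / 64 = -13.60570000000 eV

The ratio is:
E_5/E_8 = (-34.83059200000) / (-13.60570000000)
E_5/E_8 = (-870.7648/25) / (-870.7648/64)
E_5/E_8 = 64/25
E_5/E_8 = 2.56000
(Note: the Z² factors cancel in the ratio.)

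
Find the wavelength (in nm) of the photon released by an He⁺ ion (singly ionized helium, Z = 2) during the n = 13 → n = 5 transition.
668.419 nm

First, find the transition energy using E_n = -13.6057 Z² / n² eV:
E_13 = -13.6057 × 2² / 13² = -0.3220284 eV
E_5 = -13.6057 × 2² / 5² = -2.1769120 eV

Photon energy: |ΔE| = |E_5 - E_13| = 1.8548836 eV

Convert to wavelength using E = hc/λ with hc = 1239.84 eV·nm:
λ = hc/E = 1239.84 eV·nm / 1.8548836 eV
λ = 668.419 nm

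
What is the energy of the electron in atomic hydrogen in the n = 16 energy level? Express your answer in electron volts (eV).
-0.0531 eV

The energy levels of a hydrogen-like atom are given by:
E_n = -13.6057 eV / n²

For n = 16:
E_16 = -13.6057 eV / 16²
E_16 = -13.6057 eV / 256
E_16 = -0.0531 eV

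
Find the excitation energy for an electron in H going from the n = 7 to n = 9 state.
0.11 eV

The energy levels of a hydrogen-like atom are E_n = -13.6057 eV / n².

Energy at n = 7: E_7 = -13.6057 / 7² = -0.27767 eV
Energy at n = 9: E_9 = -13.6057 / 9² = -0.16797 eV

The excitation energy is the difference:
ΔE = E_9 - E_7
ΔE = -0.16797 - (-0.27767)
ΔE = 0.11 eV

Since this is positive, energy must be absorbed (photon absorption).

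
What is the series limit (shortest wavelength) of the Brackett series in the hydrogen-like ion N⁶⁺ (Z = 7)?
29.75560 nm

The series limit corresponds to the transition from n = ∞ to n = 4.
This is the highest energy (shortest wavelength) transition in the Brackett series.

E_∞ = 0 eV
E_4 = -13.6057 × 7² / 4² = -41.6674563 eV

Energy at series limit:
ΔE = E_∞ - E_4 = 0 - (-41.6674563) = 41.6674563 eV
λ = hc/E = 1239.84 eV·nm / 41.6674563 eV = 29.75560 nm

This energy equals the ionization energy from the n = 4 state of N⁶⁺.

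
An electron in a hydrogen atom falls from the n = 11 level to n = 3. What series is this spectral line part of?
Paschen series

The spectral series in hydrogen are named based on the final (lower) energy level:
- Lyman series: n_final = 1 (ultraviolet)
- Balmer series: n_final = 2 (visible/near-UV)
- Paschen series: n_final = 3 (infrared)
- Brackett series: n_final = 4 (infrared)
- Pfund series: n_final = 5 (far infrared)

Since this transition ends at n = 3, it belongs to the Paschen series.

For reference, this 11 → 3 line has photon energy
ΔE = 13.6057 eV × (1/3² - 1/11²) = 1.3993006 eV,
corresponding to wavelength λ = hc/ΔE = 1239.84 eV·nm / 1.3993006 eV = 886.043 nm in the infrared region.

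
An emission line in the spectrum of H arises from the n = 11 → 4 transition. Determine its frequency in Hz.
1.7843e+14 Hz

First, find the transition energy:
E_11 = -13.6057 / 11² = -0.11244380 eV
E_4 = -13.6057 / 4² = -0.85035625 eV
|ΔE| = |E_4 - E_11| = 0.73791245 eV

Convert to Joules: E = 0.73791245 eV × (1.602177 × 10⁻¹⁹ J/eV) = 1.182266e-19 J

Using E = hf:
f = E/h = 1.182266e-19 J / (6.62607 × 10⁻³⁴ J·s)
f = 1.7843e+14 Hz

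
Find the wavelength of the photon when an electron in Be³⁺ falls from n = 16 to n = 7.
345.1362 nm

First, find the transition energy using E_n = -13.6057 Z² / n² eV:
E_16 = -13.6057 × 4² / 16² = -0.85035625 eV
E_7 = -13.6057 × 4² / 7² = -4.44267755 eV

Photon energy: |ΔE| = |E_7 - E_16| = 3.59232130 eV

Convert to wavelength using E = hc/λ with hc = 1239.84 eV·nm:
λ = hc/E = 1239.84 eV·nm / 3.59232130 eV
λ = 345.1362 nm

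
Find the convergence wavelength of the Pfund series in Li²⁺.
253.12920 nm

The series limit corresponds to the transition from n = ∞ to n = 5.
This is the highest energy (shortest wavelength) transition in the Pfund series.

E_∞ = 0 eV
E_5 = -13.6057 × 3² / 5² = -4.898052000 eV

Energy at series limit:
ΔE = E_∞ - E_5 = 0 - (-4.898052000) = 4.898052000 eV
λ = hc/E = 1239.84 eV·nm / 4.898052000 eV = 253.12920 nm

This energy equals the ionization energy from the n = 5 state of Li²⁺.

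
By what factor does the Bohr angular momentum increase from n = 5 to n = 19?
3.80

In the Bohr model, L_n = nℏ, so the ratio is purely the ratio of quantum numbers:

L_19/L_5 = 19ℏ / 5ℏ = 19/5 = 3.80

The angular momentum scales linearly with n.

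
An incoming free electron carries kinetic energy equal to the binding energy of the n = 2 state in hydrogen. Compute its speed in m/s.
1.094e+06 m/s (or 0.365% of c)

The binding energy at n = 2 for hydrogen is:
E_2 = -13.6057/2² = -3.401425 eV
|E_2| = 3.401425 eV

Convert to Joules:
KE = 3.401425 eV × (1.602177 × 10⁻¹⁹ J/eV) = 5.44968e-19 J

Using KE = ½mv²:
v = √(2·KE/m_e)
v = √(2 × 5.44968e-19 J / 9.10938 × 10⁻³¹ kg)
v = 1.094e+06 m/s

This is approximately 0.365% the speed of light.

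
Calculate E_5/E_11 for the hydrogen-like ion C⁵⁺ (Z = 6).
4.84

Using E_n = -13.6057 Z² / n² eV with Z = 6:

E_5 = -13.6057 × 6² / 5² = -489.8052 / 25 = -19.59220800 eV
E_11 = -13.6057 × 6² / 11² = -489.8052 / 121 = -4.04797686 eV

The ratio is:
E_5/E_11 = (-19.59220800) / (-4.04797686)
E_5/E_11 = (-489.8052/25) / (-489.8052/121)
E_5/E_11 = 121/25
E_5/E_11 = 4.84
(Note: the Z² factors cancel in the ratio.)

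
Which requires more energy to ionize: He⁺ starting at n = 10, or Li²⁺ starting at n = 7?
Li²⁺ at n = 7 (E = -2.499006 eV)

Using E_n = -13.6057 Z² / n² eV:

He⁺ (Z = 2) at n = 10:
E = -13.6057 × 2² / 10² = -13.6057 × 4 / 100 = -0.544228000 eV

Li²⁺ (Z = 3) at n = 7:
E = -13.6057 × 3² / 7² = -13.6057 × 9 / 49 = -2.499006122 eV

Since -2.499006122 eV < -0.544228000 eV,
Li²⁺ at n = 7 is more tightly bound (requires more energy to ionize).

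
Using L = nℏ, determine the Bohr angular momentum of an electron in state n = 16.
1.68731e-33 J·s (or 16ℏ)

In the Bohr model, angular momentum is quantized:
L = nℏ

where ℏ = h/(2π) = 1.0545718e-34 J·s

For n = 16:
L = 16 × 1.0545718e-34 J·s
L = 1.68731e-33 J·s

This can also be written as L = 16ℏ.
The angular momentum is an integer multiple of the reduced Planck constant.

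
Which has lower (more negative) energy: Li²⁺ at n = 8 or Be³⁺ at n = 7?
Be³⁺ at n = 7 (E = -4.443 eV)

Using E_n = -13.6057 Z² / n² eV:

Li²⁺ (Z = 3) at n = 8:
E = -13.6057 × 3² / 8² = -13.6057 × 9 / 64 = -1.913302 eV

Be³⁺ (Z = 4) at n = 7:
E = -13.6057 × 4² / 7² = -13.6057 × 16 / 49 = -4.442678 eV

Since -4.442678 eV < -1.913302 eV,
Be³⁺ at n = 7 is more tightly bound (requires more energy to ionize).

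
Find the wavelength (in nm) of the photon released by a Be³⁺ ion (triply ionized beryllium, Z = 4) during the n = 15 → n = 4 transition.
98.10271 nm

First, find the transition energy using E_n = -13.6057 Z² / n² eV:
E_15 = -13.6057 × 4² / 15² = -0.9675164 eV
E_4 = -13.6057 × 4² / 4² = -13.6057000 eV

Photon energy: |ΔE| = |E_4 - E_15| = 12.6381836 eV

Convert to wavelength using E = hc/λ with hc = 1239.84 eV·nm:
λ = hc/E = 1239.84 eV·nm / 12.6381836 eV
λ = 98.10271 nm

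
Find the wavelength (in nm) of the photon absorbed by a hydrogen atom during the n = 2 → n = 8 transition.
388.8065 nm

First, find the transition energy using E_n = -13.6057 / n² eV:
E_2 = -13.6057 / 2² = -3.40142500 eV
E_8 = -13.6057 / 8² = -0.21258906 eV

Photon energy: |ΔE| = |E_8 - E_2| = 3.18883594 eV

Convert to wavelength using E = hc/λ with hc = 1239.84 eV·nm:
λ = hc/E = 1239.84 eV·nm / 3.18883594 eV
λ = 388.8065 nm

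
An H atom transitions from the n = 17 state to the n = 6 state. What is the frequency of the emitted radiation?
8.00010e+13 Hz

First, find the transition energy:
E_17 = -13.6057 / 17² = -0.047078547 eV
E_6 = -13.6057 / 6² = -0.377936111 eV
|ΔE| = |E_6 - E_17| = 0.330857564 eV

Convert to Joules: E = 0.330857564 eV × (1.602177 × 10⁻¹⁹ J/eV) = 5.3009238e-20 J

Using E = hf:
f = E/h = 5.3009238e-20 J / (6.62607 × 10⁻³⁴ J·s)
f = 8.00010e+13 Hz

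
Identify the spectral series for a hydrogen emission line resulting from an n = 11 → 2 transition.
Balmer series

The spectral series in hydrogen are named based on the final (lower) energy level:
- Lyman series: n_final = 1 (ultraviolet)
- Balmer series: n_final = 2 (visible/near-UV)
- Paschen series: n_final = 3 (infrared)
- Brackett series: n_final = 4 (infrared)
- Pfund series: n_final = 5 (far infrared)

Since this transition ends at n = 2, it belongs to the Balmer series.

For reference, this 11 → 2 line has photon energy
ΔE = 13.6057 eV × (1/2² - 1/11²) = 3.2889812 eV,
corresponding to wavelength λ = hc/ΔE = 1239.84 eV·nm / 3.2889812 eV = 376.968 nm in the visible/near-UV region.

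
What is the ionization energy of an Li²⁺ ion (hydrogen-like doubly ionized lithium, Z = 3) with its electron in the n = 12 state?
0.850 eV

The ionization energy is the energy needed to remove the electron completely (n → ∞).

For a hydrogen-like ion with Z = 3, E_n = -13.6057 Z² / n² eV.

At n = 12: E_12 = -13.6057 × 3² / 12² = -0.850356 eV
At n = ∞: E_∞ = 0 eV

Ionization energy = E_∞ - E_12 = 0 - (-0.850356) = 0.850356 eV
Ionization energy ≈ 0.850 eV

This is also called the binding energy of the electron in state n = 12.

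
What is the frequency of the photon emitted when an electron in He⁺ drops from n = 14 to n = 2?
3.22e+15 Hz

First, find the transition energy:
E_14 = -13.6057 × 2² / 14² = -0.277667 eV
E_2 = -13.6057 × 2² / 2² = -13.605700 eV
|ΔE| = |E_2 - E_14| = 13.328033 eV

Convert to Joules: E = 13.328033 eV × (1.602177 × 10⁻¹⁹ J/eV) = 2.1354e-18 J

Using E = hf:
f = E/h = 2.1354e-18 J / (6.62607 × 10⁻³⁴ J·s)
f = 3.22e+15 Hz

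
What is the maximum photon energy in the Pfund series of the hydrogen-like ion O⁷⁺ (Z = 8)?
34.83059 eV

The series limit corresponds to the transition from n = ∞ to n = 5.
This is the highest energy (shortest wavelength) transition in the Pfund series.

E_∞ = 0 eV
E_5 = -13.6057 × 8² / 5² = -34.83059 eV

Energy at series limit:
ΔE = E_∞ - E_5 = 0 - (-34.83059) = 34.83059 eV

This energy equals the ionization energy from the n = 5 state of O⁷⁺.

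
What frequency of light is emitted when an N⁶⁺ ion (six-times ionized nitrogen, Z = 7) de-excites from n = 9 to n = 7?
1.29969e+15 Hz

First, find the transition energy:
E_9 = -13.6057 × 7² / 9² = -8.23060864 eV
E_7 = -13.6057 × 7² / 7² = -13.60570000 eV
|ΔE| = |E_7 - E_9| = 5.37509136 eV

Convert to Joules: E = 5.37509136 eV × (1.602177 × 10⁻¹⁹ J/eV) = 8.6118477e-19 J

Using E = hf:
f = E/h = 8.6118477e-19 J / (6.62607 × 10⁻³⁴ J·s)
f = 1.29969e+15 Hz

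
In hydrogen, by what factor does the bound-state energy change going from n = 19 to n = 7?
7.367

Using E_n = -13.6057 Z² / n² eV with Z = 1:

E_7 = -13.6057 / 7² = -13.6057 / 49 = -0.277667347 eV
E_19 = -13.6057 / 19² = -13.6057 / 361 = -0.037688920 eV

The ratio is:
E_7/E_19 = (-0.277667347) / (-0.037688920)
E_7/E_19 = (-13.6057/49) / (-13.6057/361)
E_7/E_19 = 361/49
E_7/E_19 = 7.367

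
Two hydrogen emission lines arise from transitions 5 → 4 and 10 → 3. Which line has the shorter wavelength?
10 → 3

Calculate the energy for each transition:

Transition 5 → 4:
ΔE₁ = |E_4 - E_5| = |-13.6057/4² - (-13.6057/5²)|
ΔE₁ = |-0.85035625 - (-0.54422800)| = 0.30613 eV

Transition 10 → 3:
ΔE₂ = |E_3 - E_10| = |-13.6057/3² - (-13.6057/10²)|
ΔE₂ = |-1.51174444 - (-0.13605700)| = 1.37569 eV

Since 1.37569 eV > 0.30613 eV, the transition 10 → 3 emits the more energetic photon.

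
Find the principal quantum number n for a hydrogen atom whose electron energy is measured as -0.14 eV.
n = 10

The exact energy levels follow E_n = -13.6057 eV / n².

The measured value (-0.14 eV) is reported to only 2 significant figures, so we must test candidate n values and see which one matches to that precision.

Candidate energies:
  n = 8:  E = -13.6057/8² = -0.21259 eV
  n = 9:  E = -13.6057/9² = -0.16797 eV
  n = 10:  E = -13.6057/10² = -0.13606 eV  ← matches
  n = 11:  E = -13.6057/11² = -0.11244 eV
  n = 12:  E = -13.6057/12² = -0.09448 eV

Checking against the measurement of -0.14 eV (2 sig figs), only n = 10 agrees:
E_10 = -0.13606 eV, which rounds to -0.14 eV ✓

Therefore n = 10.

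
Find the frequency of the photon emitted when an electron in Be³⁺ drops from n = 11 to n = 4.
2.85e+15 Hz

First, find the transition energy:
E_11 = -13.6057 × 4² / 11² = -1.79910 eV
E_4 = -13.6057 × 4² / 4² = -13.60570 eV
|ΔE| = |E_4 - E_11| = 11.80660 eV

Convert to Joules: E = 11.80660 eV × (1.602177 × 10⁻¹⁹ J/eV) = 1.8916e-18 J

Using E = hf:
f = E/h = 1.8916e-18 J / (6.62607 × 10⁻³⁴ J·s)
f = 2.85e+15 Hz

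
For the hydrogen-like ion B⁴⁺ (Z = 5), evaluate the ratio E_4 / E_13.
10.5625

Using E_n = -13.6057 Z² / n² eV with Z = 5:

E_4 = -13.6057 × 5² / 4² = -340.1425 / 16 = -21.258906250 eV
E_13 = -13.6057 × 5² / 13² = -340.1425 / 169 = -2.012677515 eV

The ratio is:
E_4/E_13 = (-21.258906250) / (-2.012677515)
E_4/E_13 = (-340.1425/16) / (-340.1425/169)
E_4/E_13 = 169/16
E_4/E_13 = 10.5625
(Note: the Z² factors cancel in the ratio.)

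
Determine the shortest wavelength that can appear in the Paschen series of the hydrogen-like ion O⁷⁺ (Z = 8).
12.81467 nm

The series limit corresponds to the transition from n = ∞ to n = 3.
This is the highest energy (shortest wavelength) transition in the Paschen series.

E_∞ = 0 eV
E_3 = -13.6057 × 8² / 3² = -96.7516444 eV

Energy at series limit:
ΔE = E_∞ - E_3 = 0 - (-96.7516444) = 96.7516444 eV
λ = hc/E = 1239.84 eV·nm / 96.7516444 eV = 12.81467 nm

This energy equals the ionization energy from the n = 3 state of O⁷⁺.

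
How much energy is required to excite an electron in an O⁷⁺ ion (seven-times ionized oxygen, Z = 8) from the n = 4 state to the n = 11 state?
47.2264 eV

The energy levels of a hydrogen-like atom are E_n = -13.6057 Z² eV / n².

Energy at n = 4: E_4 = -13.6057 × 8² / 4² = -54.4228000 eV
Energy at n = 11: E_11 = -13.6057 × 8² / 11² = -7.1964033 eV

The excitation energy is the difference:
ΔE = E_11 - E_4
ΔE = -7.1964033 - (-54.4228000)
ΔE = 47.2264 eV

Since this is positive, energy must be absorbed (photon absorption).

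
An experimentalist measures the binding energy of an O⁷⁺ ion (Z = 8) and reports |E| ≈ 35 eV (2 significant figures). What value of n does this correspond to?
n = 5

The exact energy levels follow E_n = -13.6057 Z² / n² eV with Z = 8.

The measured value (-35 eV) is reported to only 2 significant figures, so we must test candidate n values and see which one matches to that precision.

Candidate energies:
  n = 3:  E = -13.6057 × 8² / 3² = -96.75164 eV
  n = 4:  E = -13.6057 × 8² / 4² = -54.42280 eV
  n = 5:  E = -13.6057 × 8² / 5² = -34.83059 eV  ← matches
  n = 6:  E = -13.6057 × 8² / 6² = -24.18791 eV
  n = 7:  E = -13.6057 × 8² / 7² = -17.77071 eV

Checking against the measurement of -35 eV (2 sig figs), only n = 5 agrees:
E_5 = -34.83059 eV, which rounds to -35 eV ✓

Therefore n = 5.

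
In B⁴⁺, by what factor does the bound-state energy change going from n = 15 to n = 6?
6.25000

Using E_n = -13.6057 Z² / n² eV with Z = 5:

E_6 = -13.6057 × 5² / 6² = -340.1425 / 36 = -9.44840277778 eV
E_15 = -13.6057 × 5² / 15² = -340.1425 / 225 = -1.51174444444 eV

The ratio is:
E_6/E_15 = (-9.44840277778) / (-1.51174444444)
E_6/E_15 = (-340.1425/36) / (-340.1425/225)
E_6/E_15 = 225/36
E_6/E_15 = 6.25000
(Note: the Z² factors cancel in the ratio.)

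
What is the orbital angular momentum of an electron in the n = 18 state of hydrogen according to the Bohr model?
1.8982e-33 J·s (or 18ℏ)

In the Bohr model, angular momentum is quantized:
L = nℏ

where ℏ = h/(2π) = 1.054572e-34 J·s

For n = 18:
L = 18 × 1.054572e-34 J·s
L = 1.8982e-33 J·s

This can also be written as L = 18ℏ.
The angular momentum is an integer multiple of the reduced Planck constant.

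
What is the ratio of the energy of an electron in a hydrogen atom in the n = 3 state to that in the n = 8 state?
7.111

Using E_n = -13.6057 Z² / n² eV with Z = 1:

E_3 = -13.6057 / 3² = -13.6057 / 9 = -1.511744444 eV
E_8 = -13.6057 / 8² = -13.6057 / 64 = -0.212589063 eV

The ratio is:
E_3/E_8 = (-1.511744444) / (-0.212589063)
E_3/E_8 = (-13.6057/9) / (-13.6057/64)
E_3/E_8 = 64/9
E_3/E_8 = 7.111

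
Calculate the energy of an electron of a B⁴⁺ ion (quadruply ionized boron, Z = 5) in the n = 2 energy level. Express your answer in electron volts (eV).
-85.035625 eV

The energy levels of a hydrogen-like atom are given by:
E_n = -13.6057 Z² / n² eV  (with Z = 5 for B⁴⁺)

For n = 2:
E_2 = -13.6057 × 5² / 2²
E_2 = -13.6057 × 25 / 4
E_2 = -85.035625 eV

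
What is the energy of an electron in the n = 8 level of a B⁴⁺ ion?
-5.3147 eV

For hydrogen-like ions, the energy levels scale with Z²:
E_n = -13.6057 Z² / n² eV

For B⁴⁺ (Z = 5) at n = 8:
E_8 = -13.6057 × 5² / 8²
E_8 = -13.6057 × 25 / 64
E_8 = -340.1425 / 64
E_8 = -5.3147 eV

The energy is 25 times more negative than hydrogen at the same n due to the stronger nuclear charge.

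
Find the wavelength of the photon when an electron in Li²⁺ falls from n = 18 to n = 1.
10.16 nm

First, find the transition energy using E_n = -13.6057 Z² / n² eV:
E_18 = -13.6057 × 3² / 18² = -0.3779 eV
E_1 = -13.6057 × 3² / 1² = -122.4513 eV

Photon energy: |ΔE| = |E_1 - E_18| = 122.0734 eV

Convert to wavelength using E = hc/λ with hc = 1239.84 eV·nm:
λ = hc/E = 1239.84 eV·nm / 122.0734 eV
λ = 10.16 nm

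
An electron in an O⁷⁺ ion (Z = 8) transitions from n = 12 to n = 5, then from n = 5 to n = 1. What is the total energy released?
864.72 eV

The energy levels of O⁷⁺ are E_n = -13.6057 × 8² / n² eV.

First transition (12 → 5):
ΔE₁ = |E_5 - E_12|
ΔE₁ = |-34.83059200 - (-6.04697778)| = 28.78361 eV

Second transition (5 → 1):
ΔE₂ = |E_1 - E_5|
ΔE₂ = |-870.76480000 - (-34.83059200)| = 835.93421 eV

Total energy released:
E_total = ΔE₁ + ΔE₂ = 28.78361 + 835.93421 = 864.72 eV

Note: This equals the direct transition 12 → 1: 864.72 eV ✓
Energy is conserved regardless of the path taken.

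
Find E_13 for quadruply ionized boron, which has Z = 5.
-2.01 eV

For hydrogen-like ions, the energy levels scale with Z²:
E_n = -13.6057 Z² / n² eV

For B⁴⁺ (Z = 5) at n = 13:
E_13 = -13.6057 × 5² / 13²
E_13 = -13.6057 × 25 / 169
E_13 = -340.1425 / 169
E_13 = -2.01 eV

The energy is 25 times more negative than hydrogen at the same n due to the stronger nuclear charge.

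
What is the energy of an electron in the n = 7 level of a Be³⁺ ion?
-4.443 eV

For hydrogen-like ions, the energy levels scale with Z²:
E_n = -13.6057 Z² / n² eV

For Be³⁺ (Z = 4) at n = 7:
E_7 = -13.6057 × 4² / 7²
E_7 = -13.6057 × 16 / 49
E_7 = -217.6912 / 49
E_7 = -4.443 eV

The energy is 16 times more negative than hydrogen at the same n due to the stronger nuclear charge.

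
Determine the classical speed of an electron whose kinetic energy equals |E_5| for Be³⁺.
1.7502e+06 m/s (or 0.583788% of c)

The binding energy at n = 5 for Be³⁺ is:
E_5 = -13.6057 × 4²/5² = -8.70764800 eV
|E_5| = 8.70764800 eV

Convert to Joules:
KE = 8.70764800 eV × (1.602177 × 10⁻¹⁹ J/eV) = 1.395119e-18 J

Using KE = ½mv²:
v = √(2·KE/m_e)
v = √(2 × 1.395119e-18 J / 9.10938 × 10⁻³¹ kg)
v = 1.7502e+06 m/s

This is approximately 0.583788% the speed of light.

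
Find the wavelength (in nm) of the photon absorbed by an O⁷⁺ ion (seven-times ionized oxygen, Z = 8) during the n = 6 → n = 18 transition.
57.66600 nm

First, find the transition energy using E_n = -13.6057 Z² / n² eV:
E_6 = -13.6057 × 8² / 6² = -24.1879111 eV
E_18 = -13.6057 × 8² / 18² = -2.6875457 eV

Photon energy: |ΔE| = |E_18 - E_6| = 21.5003654 eV

Convert to wavelength using E = hc/λ with hc = 1239.84 eV·nm:
λ = hc/E = 1239.84 eV·nm / 21.5003654 eV
λ = 57.66600 nm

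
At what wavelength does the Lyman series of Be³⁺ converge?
5.70 nm

The series limit corresponds to the transition from n = ∞ to n = 1.
This is the highest energy (shortest wavelength) transition in the Lyman series.

E_∞ = 0 eV
E_1 = -13.6057 × 4² / 1² = -217.6912 eV

Energy at series limit:
ΔE = E_∞ - E_1 = 0 - (-217.6912) = 217.6912 eV
λ = hc/E = 1239.84 eV·nm / 217.6912 eV = 5.70 nm

This energy equals the ionization energy from the n = 1 state of Be³⁺.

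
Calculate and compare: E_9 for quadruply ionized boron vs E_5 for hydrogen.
B⁴⁺ at n = 9 (E = -4.19929 eV)

Using E_n = -13.6057 Z² / n² eV:

B⁴⁺ (Z = 5) at n = 9:
E = -13.6057 × 5² / 9² = -13.6057 × 25 / 81 = -4.19929012 eV

H (Z = 1) at n = 5:
E = -13.6057 × 1² / 5² = -13.6057 × 1 / 25 = -0.54422800 eV

Since -4.19929012 eV < -0.54422800 eV,
B⁴⁺ at n = 9 is more tightly bound (requires more energy to ionize).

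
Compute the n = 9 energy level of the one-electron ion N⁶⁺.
-8.2306 eV

For hydrogen-like ions, the energy levels scale with Z²:
E_n = -13.6057 Z² / n² eV

For N⁶⁺ (Z = 7) at n = 9:
E_9 = -13.6057 × 7² / 9²
E_9 = -13.6057 × 49 / 81
E_9 = -666.6793 / 81
E_9 = -8.2306 eV

The energy is 49 times more negative than hydrogen at the same n due to the stronger nuclear charge.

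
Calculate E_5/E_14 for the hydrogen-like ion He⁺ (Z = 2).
7.84

Using E_n = -13.6057 Z² / n² eV with Z = 2:

E_5 = -13.6057 × 2² / 5² = -54.4228 / 25 = -2.17691200 eV
E_14 = -13.6057 × 2² / 14² = -54.4228 / 196 = -0.27766735 eV

The ratio is:
E_5/E_14 = (-2.17691200) / (-0.27766735)
E_5/E_14 = (-54.4228/25) / (-54.4228/196)
E_5/E_14 = 196/25
E_5/E_14 = 7.84
(Note: the Z² factors cancel in the ratio.)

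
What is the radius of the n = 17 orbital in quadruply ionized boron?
3.0586 nm (or 30.5864 Å)

The Bohr radius formula is:
r_n = n² a₀ / Z

where a₀ = 0.0529177 nm is the Bohr radius.

For B⁴⁺ (Z = 5) at n = 17:
r_17 = 17² × 0.0529177 nm / 5
r_17 = 289 × 0.0529177 nm / 5
r_17 = 15.29322 nm / 5
r_17 = 3.0586 nm

The electron orbits at approximately 3.0586 nm from the nucleus.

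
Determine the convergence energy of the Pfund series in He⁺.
2.17691 eV

The series limit corresponds to the transition from n = ∞ to n = 5.
This is the highest energy (shortest wavelength) transition in the Pfund series.

E_∞ = 0 eV
E_5 = -13.6057 × 2² / 5² = -2.17691 eV

Energy at series limit:
ΔE = E_∞ - E_5 = 0 - (-2.17691) = 2.17691 eV

This energy equals the ionization energy from the n = 5 state of He⁺.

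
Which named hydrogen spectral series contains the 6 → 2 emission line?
Balmer series

The spectral series in hydrogen are named based on the final (lower) energy level:
- Lyman series: n_final = 1 (ultraviolet)
- Balmer series: n_final = 2 (visible/near-UV)
- Paschen series: n_final = 3 (infrared)
- Brackett series: n_final = 4 (infrared)
- Pfund series: n_final = 5 (far infrared)

Since this transition ends at n = 2, it belongs to the Balmer series.

For reference, this 6 → 2 line has photon energy
ΔE = 13.6057 eV × (1/2² - 1/6²) = 3.02348889 eV,
corresponding to wavelength λ = hc/ΔE = 1239.84 eV·nm / 3.02348889 eV = 410.0693 nm in the visible/near-UV region.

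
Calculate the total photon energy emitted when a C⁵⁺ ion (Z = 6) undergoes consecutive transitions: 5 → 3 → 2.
102.859 eV

The energy levels of C⁵⁺ are E_n = -13.6057 × 6² / n² eV.

First transition (5 → 3):
ΔE₁ = |E_3 - E_5|
ΔE₁ = |-54.422800000 - (-19.592208000)| = 34.830592 eV

Second transition (3 → 2):
ΔE₂ = |E_2 - E_3|
ΔE₂ = |-122.451300000 - (-54.422800000)| = 68.028500 eV

Total energy released:
E_total = ΔE₁ + ΔE₂ = 34.830592 + 68.028500 = 102.859 eV

Note: This equals the direct transition 5 → 2: 102.859 eV ✓
Energy is conserved regardless of the path taken.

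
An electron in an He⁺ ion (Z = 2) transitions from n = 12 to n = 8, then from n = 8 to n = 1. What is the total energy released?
54.0449 eV

The energy levels of He⁺ are E_n = -13.6057 × 2² / n² eV.

First transition (12 → 8):
ΔE₁ = |E_8 - E_12|
ΔE₁ = |-0.8503562500 - (-0.3779361111)| = 0.4724201 eV

Second transition (8 → 1):
ΔE₂ = |E_1 - E_8|
ΔE₂ = |-54.4228000000 - (-0.8503562500)| = 53.5724438 eV

Total energy released:
E_total = ΔE₁ + ΔE₂ = 0.4724201 + 53.5724438 = 54.0449 eV

Note: This equals the direct transition 12 → 1: 54.0449 eV ✓
Energy is conserved regardless of the path taken.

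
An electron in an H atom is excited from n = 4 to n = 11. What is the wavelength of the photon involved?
1680.199 nm

First, find the transition energy using E_n = -13.6057 / n² eV:
E_4 = -13.6057 / 4² = -0.850356250 eV
E_11 = -13.6057 / 11² = -0.112443802 eV

Photon energy: |ΔE| = |E_11 - E_4| = 0.737912448 eV

Convert to wavelength using E = hc/λ with hc = 1239.84 eV·nm:
λ = hc/E = 1239.84 eV·nm / 0.737912448 eV
λ = 1680.199 nm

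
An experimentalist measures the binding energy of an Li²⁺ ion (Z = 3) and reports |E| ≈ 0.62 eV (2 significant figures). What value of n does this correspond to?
n = 14

The exact energy levels follow E_n = -13.6057 Z² / n² eV with Z = 3.

The measured value (-0.62 eV) is reported to only 2 significant figures, so we must test candidate n values and see which one matches to that precision.

Candidate energies:
  n = 12:  E = -13.6057 × 3² / 12² = -0.85036 eV
  n = 13:  E = -13.6057 × 3² / 13² = -0.72456 eV
  n = 14:  E = -13.6057 × 3² / 14² = -0.62475 eV  ← matches
  n = 15:  E = -13.6057 × 3² / 15² = -0.54423 eV
  n = 16:  E = -13.6057 × 3² / 16² = -0.47833 eV

Checking against the measurement of -0.62 eV (2 sig figs), only n = 14 agrees:
E_14 = -0.62475 eV, which rounds to -0.62 eV ✓

Therefore n = 14.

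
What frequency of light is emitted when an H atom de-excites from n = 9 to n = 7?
2.652e+13 Hz

First, find the transition energy:
E_9 = -13.6057 / 9² = -0.1679716 eV
E_7 = -13.6057 / 7² = -0.2776673 eV
|ΔE| = |E_7 - E_9| = 0.1096957 eV

Convert to Joules: E = 0.1096957 eV × (1.602177 × 10⁻¹⁹ J/eV) = 1.75752e-20 J

Using E = hf:
f = E/h = 1.75752e-20 J / (6.62607 × 10⁻³⁴ J·s)
f = 2.652e+13 Hz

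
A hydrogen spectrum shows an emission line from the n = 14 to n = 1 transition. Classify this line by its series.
Lyman series

The spectral series in hydrogen are named based on the final (lower) energy level:
- Lyman series: n_final = 1 (ultraviolet)
- Balmer series: n_final = 2 (visible/near-UV)
- Paschen series: n_final = 3 (infrared)
- Brackett series: n_final = 4 (infrared)
- Pfund series: n_final = 5 (far infrared)

Since this transition ends at n = 1, it belongs to the Lyman series.

For reference, this 14 → 1 line has photon energy
ΔE = 13.6057 eV × (1/1² - 1/14²) = 13.53628316 eV,
corresponding to wavelength λ = hc/ΔE = 1239.84 eV·nm / 13.53628316 eV = 91.593829 nm in the ultraviolet region.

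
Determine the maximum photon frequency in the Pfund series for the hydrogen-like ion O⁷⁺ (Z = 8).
8.42200e+15 Hz

The series limit corresponds to the transition from n = ∞ to n = 5.
This is the highest energy (shortest wavelength) transition in the Pfund series.

E_∞ = 0 eV
E_5 = -13.6057 × 8² / 5² = -34.8305920 eV

Energy at series limit:
ΔE = E_∞ - E_5 = 0 - (-34.8305920) = 34.8305920 eV
E = 34.8305920 eV × (1.602177 × 10⁻¹⁹ J/eV) = 5.5804773e-18 J
f = E/h = 5.5804773e-18 J / (6.62607 × 10⁻³⁴ J·s) = 8.42200e+15 Hz

This energy equals the ionization energy from the n = 5 state of O⁷⁺.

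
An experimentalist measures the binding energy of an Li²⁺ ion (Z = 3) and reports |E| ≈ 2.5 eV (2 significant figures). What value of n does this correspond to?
n = 7

The exact energy levels follow E_n = -13.6057 Z² / n² eV with Z = 3.

The measured value (-2.5 eV) is reported to only 2 significant figures, so we must test candidate n values and see which one matches to that precision.

Candidate energies:
  n = 5:  E = -13.6057 × 3² / 5² = -4.89805 eV
  n = 6:  E = -13.6057 × 3² / 6² = -3.40143 eV
  n = 7:  E = -13.6057 × 3² / 7² = -2.49901 eV  ← matches
  n = 8:  E = -13.6057 × 3² / 8² = -1.91330 eV
  n = 9:  E = -13.6057 × 3² / 9² = -1.51174 eV

Checking against the measurement of -2.5 eV (2 sig figs), only n = 7 agrees:
E_7 = -2.49901 eV, which rounds to -2.5 eV ✓

Therefore n = 7.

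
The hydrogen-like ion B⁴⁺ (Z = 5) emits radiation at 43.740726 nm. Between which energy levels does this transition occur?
n = 6 → n = 3

First, find the photon energy from the wavelength (hc = 1239.84 eV·nm):
E = hc/λ = 1239.84 eV·nm / 43.740726 nm = 28.345209 eV

The energy levels of B⁴⁺ satisfy E_n = -13.6057 × 5² / n² eV, so an emission n_i → n_f releases
ΔE = 13.6057 × 5² × (1/n_f² − 1/n_i²) eV.

Setting ΔE equal to the photon energy:
1/n_f² − 1/n_i² = 28.345209 / (13.6057 × 5²) = 0.083333335

Since 1/n_i² must be positive, we need 1/n_f² > 0.083333335, i.e. n_f ≤ 3. For each allowed n_f, solve n_i = (1/n_f² − 0.083333335)^(−1/2) and check whether it is a whole number:
  n_f = 1: 1/n_i² = 1.000000000 − 0.083333335 = 0.916666665 → n_i = 1.044  (not an integer) ✗
  n_f = 2: 1/n_i² = 0.250000000 − 0.083333335 = 0.166666665 → n_i = 2.449  (not an integer) ✗
  n_f = 3: 1/n_i² = 0.111111111 − 0.083333335 = 0.027777776 → n_i = 6.000  → integer, n_i = 6 ✓

Only n_f = 3 gives an integer upper level, n_i = 6.

The transition is from n = 6 to n = 3 (emission).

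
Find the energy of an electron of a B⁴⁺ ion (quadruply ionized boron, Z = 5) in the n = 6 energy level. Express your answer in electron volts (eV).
-9.448403 eV

The energy levels of a hydrogen-like atom are given by:
E_n = -13.6057 Z² / n² eV  (with Z = 5 for B⁴⁺)

For n = 6:
E_6 = -13.6057 × 5² / 6²
E_6 = -13.6057 × 25 / 36
E_6 = -9.448403 eV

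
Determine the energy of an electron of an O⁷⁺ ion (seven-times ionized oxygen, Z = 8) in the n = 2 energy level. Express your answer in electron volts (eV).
-217.69 eV

The energy levels of a hydrogen-like atom are given by:
E_n = -13.6057 Z² / n² eV  (with Z = 8 for O⁷⁺)

For n = 2:
E_2 = -13.6057 × 8² / 2²
E_2 = -13.6057 × 64 / 4
E_2 = -217.69 eV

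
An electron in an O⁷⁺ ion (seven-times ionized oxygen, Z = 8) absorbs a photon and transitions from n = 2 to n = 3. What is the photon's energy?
120.940 eV

The energy levels of a hydrogen-like atom are E_n = -13.6057 Z² eV / n².

Energy at n = 2: E_2 = -13.6057 × 8² / 2² = -217.691200 eV
Energy at n = 3: E_3 = -13.6057 × 8² / 3² = -96.751644 eV

The excitation energy is the difference:
ΔE = E_3 - E_2
ΔE = -96.751644 - (-217.691200)
ΔE = 120.940 eV

Since this is positive, energy must be absorbed (photon absorption).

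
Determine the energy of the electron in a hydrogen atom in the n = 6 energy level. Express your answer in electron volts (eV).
-0.377936 eV

The energy levels of a hydrogen-like atom are given by:
E_n = -13.6057 eV / n²

For n = 6:
E_6 = -13.6057 eV / 6²
E_6 = -13.6057 eV / 36
E_6 = -0.377936 eV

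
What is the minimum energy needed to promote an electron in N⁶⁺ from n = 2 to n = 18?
164.61 eV

The energy levels of a hydrogen-like atom are E_n = -13.6057 Z² eV / n².

Energy at n = 2: E_2 = -13.6057 × 7² / 2² = -166.66983 eV
Energy at n = 18: E_18 = -13.6057 × 7² / 18² = -2.05765 eV

The excitation energy is the difference:
ΔE = E_18 - E_2
ΔE = -2.05765 - (-166.66983)
ΔE = 164.61 eV

Since this is positive, energy must be absorbed (photon absorption).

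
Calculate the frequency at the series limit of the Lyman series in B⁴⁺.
8.2246e+16 Hz

The series limit corresponds to the transition from n = ∞ to n = 1.
This is the highest energy (shortest wavelength) transition in the Lyman series.

E_∞ = 0 eV
E_1 = -13.6057 × 5² / 1² = -340.1425000 eV

Energy at series limit:
ΔE = E_∞ - E_1 = 0 - (-340.1425000) = 340.1425000 eV
E = 340.1425000 eV × (1.602177 × 10⁻¹⁹ J/eV) = 5.449685e-17 J
f = E/h = 5.449685e-17 J / (6.62607 × 10⁻³⁴ J·s) = 8.2246e+16 Hz

This energy equals the ionization energy from the n = 1 state of B⁴⁺.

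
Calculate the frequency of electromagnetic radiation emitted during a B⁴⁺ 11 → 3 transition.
8.45874e+15 Hz

First, find the transition energy:
E_11 = -13.6057 × 5² / 11² = -2.8110950 eV
E_3 = -13.6057 × 5² / 3² = -37.7936111 eV
|ΔE| = |E_3 - E_11| = 34.9825161 eV

Convert to Joules: E = 34.9825161 eV × (1.602177 × 10⁻¹⁹ J/eV) = 5.6048183e-18 J

Using E = hf:
f = E/h = 5.6048183e-18 J / (6.62607 × 10⁻³⁴ J·s)
f = 8.45874e+15 Hz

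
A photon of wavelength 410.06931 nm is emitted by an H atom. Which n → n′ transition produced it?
n = 6 → n = 2

First, find the photon energy from the wavelength (hc = 1239.84 eV·nm):
E = hc/λ = 1239.84 eV·nm / 410.06931 nm = 3.0234889 eV

The energy levels of hydrogen satisfy E_n = -13.6057 / n² eV, so an emission n_i → n_f releases
ΔE = 13.6057 × (1/n_f² − 1/n_i²) eV.

Setting ΔE equal to the photon energy:
1/n_f² − 1/n_i² = 3.0234889 / 13.6057 = 0.22222222

Since 1/n_i² must be positive, we need 1/n_f² > 0.22222222, i.e. n_f ≤ 2. For each allowed n_f, solve n_i = (1/n_f² − 0.22222222)^(−1/2) and check whether it is a whole number:
  n_f = 1: 1/n_i² = 1.00000000 − 0.22222222 = 0.77777778 → n_i = 1.134  (not an integer) ✗
  n_f = 2: 1/n_i² = 0.25000000 − 0.22222222 = 0.02777778 → n_i = 6.000  → integer, n_i = 6 ✓

Only n_f = 2 gives an integer upper level, n_i = 6.

The transition is from n = 6 to n = 2 (emission).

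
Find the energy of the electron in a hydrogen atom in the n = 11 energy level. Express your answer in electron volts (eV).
-0.112 eV

The energy levels of a hydrogen-like atom are given by:
E_n = -13.6057 eV / n²

For n = 11:
E_11 = -13.6057 eV / 11²
E_11 = -13.6057 eV / 121
E_11 = -0.112 eV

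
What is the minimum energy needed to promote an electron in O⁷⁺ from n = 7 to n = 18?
15.083 eV

The energy levels of a hydrogen-like atom are E_n = -13.6057 Z² eV / n².

Energy at n = 7: E_7 = -13.6057 × 8² / 7² = -17.770710 eV
Energy at n = 18: E_18 = -13.6057 × 8² / 18² = -2.687546 eV

The excitation energy is the difference:
ΔE = E_18 - E_7
ΔE = -2.687546 - (-17.770710)
ΔE = 15.083 eV

Since this is positive, energy must be absorbed (photon absorption).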